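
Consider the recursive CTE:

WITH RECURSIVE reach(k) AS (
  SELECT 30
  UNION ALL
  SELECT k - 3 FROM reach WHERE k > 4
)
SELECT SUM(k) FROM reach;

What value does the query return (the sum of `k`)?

Base: k=30.
Iteration 1: 30 > 4 holds -> k = 30 - 3 = 27.
Iteration 2: 27 > 4 holds -> k = 27 - 3 = 24.
Iteration 3: 24 > 4 holds -> k = 24 - 3 = 21.
Iteration 4: 21 > 4 holds -> k = 21 - 3 = 18.
Iteration 5: 18 > 4 holds -> k = 18 - 3 = 15.
Iteration 6: 15 > 4 holds -> k = 15 - 3 = 12.
Iteration 7: 12 > 4 holds -> k = 12 - 3 = 9.
Iteration 8: 9 > 4 holds -> k = 9 - 3 = 6.
Iteration 9: 6 > 4 holds -> k = 6 - 3 = 3.
Iteration 10: 3 > 4 fails; recursion stops.
SUM(k) = 30 + 27 + 24 + 21 + 18 + 15 + 12 + 9 + 6 + 3 = 165.

165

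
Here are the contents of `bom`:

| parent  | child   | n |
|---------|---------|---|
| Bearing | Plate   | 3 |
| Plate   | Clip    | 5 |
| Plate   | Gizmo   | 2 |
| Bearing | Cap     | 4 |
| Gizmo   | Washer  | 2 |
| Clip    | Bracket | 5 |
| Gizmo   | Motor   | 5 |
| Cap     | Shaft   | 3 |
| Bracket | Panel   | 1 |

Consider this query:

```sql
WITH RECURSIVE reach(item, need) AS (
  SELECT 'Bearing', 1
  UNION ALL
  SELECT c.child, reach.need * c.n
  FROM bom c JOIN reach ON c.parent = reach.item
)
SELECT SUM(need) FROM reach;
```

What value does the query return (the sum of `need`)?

Base: (Bearing, need=1).
Iteration 1: components of {Bearing} -> Cap = 1*4 = 4, Plate = 1*3 = 3.
Iteration 2: components of {Cap,Plate} -> Clip = 3*5 = 15, Gizmo = 3*2 = 6, Shaft = 4*3 = 12.
Iteration 3: components of {Clip,Gizmo,Shaft} -> Bracket = 15*5 = 75, Motor = 6*5 = 30, Washer = 6*2 = 12.
Iteration 4: components of {Bracket,Motor,Washer} -> Panel = 75*1 = 75.
Iteration 5: no further components; recursion stops.
SUM(need) = 1 + 3 + 4 + 15 + 6 + 12 + 75 + 12 + 30 + 75 = 233.

233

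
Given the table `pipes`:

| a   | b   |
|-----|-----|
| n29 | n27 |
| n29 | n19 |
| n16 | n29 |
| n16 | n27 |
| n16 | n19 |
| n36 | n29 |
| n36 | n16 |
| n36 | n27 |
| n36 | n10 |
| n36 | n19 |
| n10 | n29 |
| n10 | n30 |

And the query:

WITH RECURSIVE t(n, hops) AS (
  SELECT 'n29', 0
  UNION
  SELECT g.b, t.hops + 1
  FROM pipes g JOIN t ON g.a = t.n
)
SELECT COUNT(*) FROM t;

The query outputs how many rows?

Base: (n29, hops=0).
Iteration 1: edges from {n29} -> (n19, hops=1), (n27, hops=1).
Iteration 2: no outgoing edges from {n19,n27}; recursion stops.
Total rows emitted: 3.

3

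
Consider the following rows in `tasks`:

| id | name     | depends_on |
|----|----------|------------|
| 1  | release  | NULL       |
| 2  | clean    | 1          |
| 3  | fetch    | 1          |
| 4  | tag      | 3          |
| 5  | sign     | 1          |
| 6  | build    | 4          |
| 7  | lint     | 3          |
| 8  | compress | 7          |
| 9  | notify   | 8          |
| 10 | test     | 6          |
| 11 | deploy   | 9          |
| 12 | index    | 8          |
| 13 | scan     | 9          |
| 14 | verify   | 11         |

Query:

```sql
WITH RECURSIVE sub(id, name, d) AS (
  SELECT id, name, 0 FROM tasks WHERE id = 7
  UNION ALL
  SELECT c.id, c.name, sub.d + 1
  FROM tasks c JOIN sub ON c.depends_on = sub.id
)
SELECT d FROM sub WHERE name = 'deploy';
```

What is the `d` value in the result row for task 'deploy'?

Base: id=7 (lint) at d 0.
Iteration 1: rows with depends_on in {7} -> compress (id 8, d 1).
Iteration 2: rows with depends_on in {8} -> notify (id 9, d 2), index (id 12, d 2).
Iteration 3: rows with depends_on in {9,12} -> deploy (id 11, d 3), scan (id 13, d 3).
Iteration 4: rows with depends_on in {11,13} -> verify (id 14, d 4).
Iteration 5: no rows with depends_on in {14}; recursion stops.

3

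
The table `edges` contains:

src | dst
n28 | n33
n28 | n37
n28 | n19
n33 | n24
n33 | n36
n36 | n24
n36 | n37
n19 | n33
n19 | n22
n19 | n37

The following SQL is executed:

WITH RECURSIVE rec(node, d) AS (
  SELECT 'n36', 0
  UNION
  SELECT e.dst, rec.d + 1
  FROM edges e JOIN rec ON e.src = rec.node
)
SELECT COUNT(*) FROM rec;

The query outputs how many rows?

Base: (n36, d=0).
Iteration 1: edges from {n36} -> (n24, d=1), (n37, d=1).
Iteration 2: no outgoing edges from {n24,n37}; recursion stops.
Total rows emitted: 3.

3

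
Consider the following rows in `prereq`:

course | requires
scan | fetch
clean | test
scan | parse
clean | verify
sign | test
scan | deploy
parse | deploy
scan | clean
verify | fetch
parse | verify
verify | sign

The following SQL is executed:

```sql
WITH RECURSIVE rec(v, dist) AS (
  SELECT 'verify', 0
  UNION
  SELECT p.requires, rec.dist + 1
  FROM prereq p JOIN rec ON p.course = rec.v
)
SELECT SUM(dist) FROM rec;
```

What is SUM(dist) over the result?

4

Base: (verify, dist=0).
Iteration 1: edges from {verify} -> (fetch, dist=1), (sign, dist=1).
Iteration 2: edges from {fetch,sign} -> (test, dist=2).
Iteration 3: no outgoing edges from {test}; recursion stops.
SUM(dist) = 0 + 1 + 1 + 2 = 4.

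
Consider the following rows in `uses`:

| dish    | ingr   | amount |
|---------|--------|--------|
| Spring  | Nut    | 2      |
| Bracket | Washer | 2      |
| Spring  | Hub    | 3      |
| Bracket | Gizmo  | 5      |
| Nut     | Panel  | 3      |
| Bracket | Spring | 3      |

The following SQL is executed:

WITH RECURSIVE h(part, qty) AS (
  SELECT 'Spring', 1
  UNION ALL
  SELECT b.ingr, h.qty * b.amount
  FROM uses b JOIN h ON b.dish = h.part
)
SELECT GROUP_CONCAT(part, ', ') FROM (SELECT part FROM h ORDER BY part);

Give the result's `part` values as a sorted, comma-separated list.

Hub, Nut, Panel, Spring

Base: (Spring, qty=1).
Iteration 1: components of {Spring} -> Hub = 1*3 = 3, Nut = 1*2 = 2.
Iteration 2: components of {Hub,Nut} -> Panel = 2*3 = 6.
Iteration 3: no further components; recursion stops.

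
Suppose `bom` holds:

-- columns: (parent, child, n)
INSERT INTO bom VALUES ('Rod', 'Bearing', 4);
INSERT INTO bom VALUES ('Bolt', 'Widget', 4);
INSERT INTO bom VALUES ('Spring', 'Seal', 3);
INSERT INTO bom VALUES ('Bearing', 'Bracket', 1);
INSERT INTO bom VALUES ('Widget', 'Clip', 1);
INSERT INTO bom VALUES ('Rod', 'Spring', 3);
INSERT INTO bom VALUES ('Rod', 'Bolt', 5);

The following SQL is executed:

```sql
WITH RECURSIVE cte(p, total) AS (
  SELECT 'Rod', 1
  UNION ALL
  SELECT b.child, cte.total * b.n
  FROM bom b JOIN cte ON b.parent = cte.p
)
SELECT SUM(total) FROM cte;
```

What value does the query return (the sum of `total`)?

66

Base: (Rod, total=1).
Iteration 1: components of {Rod} -> Bearing = 1*4 = 4, Bolt = 1*5 = 5, Spring = 1*3 = 3.
Iteration 2: components of {Bearing,Bolt,Spring} -> Bracket = 4*1 = 4, Seal = 3*3 = 9, Widget = 5*4 = 20.
Iteration 3: components of {Bracket,Seal,Widget} -> Clip = 20*1 = 20.
Iteration 4: no further components; recursion stops.
SUM(total) = 1 + 5 + 4 + 3 + 20 + 4 + 9 + 20 = 66.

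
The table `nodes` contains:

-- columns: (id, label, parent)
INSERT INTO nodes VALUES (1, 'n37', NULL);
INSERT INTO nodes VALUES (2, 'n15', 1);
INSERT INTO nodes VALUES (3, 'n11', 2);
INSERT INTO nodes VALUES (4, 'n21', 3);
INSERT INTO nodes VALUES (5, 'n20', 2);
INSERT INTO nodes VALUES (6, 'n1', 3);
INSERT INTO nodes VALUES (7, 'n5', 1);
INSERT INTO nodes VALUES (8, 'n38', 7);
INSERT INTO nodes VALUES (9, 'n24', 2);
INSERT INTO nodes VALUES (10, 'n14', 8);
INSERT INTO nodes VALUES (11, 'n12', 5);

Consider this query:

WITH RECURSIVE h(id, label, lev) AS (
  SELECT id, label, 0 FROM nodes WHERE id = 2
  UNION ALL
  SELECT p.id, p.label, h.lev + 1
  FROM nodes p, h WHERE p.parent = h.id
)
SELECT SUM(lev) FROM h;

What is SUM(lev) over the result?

9

Base: id=2 (n15) at lev 0.
Iteration 1: rows with parent in {2} -> n11 (id 3, lev 1), n20 (id 5, lev 1), n24 (id 9, lev 1).
Iteration 2: rows with parent in {3,5,9} -> n21 (id 4, lev 2), n1 (id 6, lev 2), n12 (id 11, lev 2).
Iteration 3: no rows with parent in {4,6,11}; recursion stops.
SUM(lev) = 0 + 1 + 1 + 1 + 2 + 2 + 2 = 9.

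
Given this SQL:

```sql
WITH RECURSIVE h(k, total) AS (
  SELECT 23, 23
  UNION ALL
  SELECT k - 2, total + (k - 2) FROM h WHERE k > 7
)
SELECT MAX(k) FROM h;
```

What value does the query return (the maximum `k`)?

23

Base: k=23, total=23.
Iteration 1: 23 > 7 holds -> k = 23 - 2 = 21, total = 23 + 21 = 44.
Iteration 2: 21 > 7 holds -> k = 21 - 2 = 19, total = 44 + 19 = 63.
Iteration 3: 19 > 7 holds -> k = 19 - 2 = 17, total = 63 + 17 = 80.
Iteration 4: 17 > 7 holds -> k = 17 - 2 = 15, total = 80 + 15 = 95.
Iteration 5: 15 > 7 holds -> k = 15 - 2 = 13, total = 95 + 13 = 108.
Iteration 6: 13 > 7 holds -> k = 13 - 2 = 11, total = 108 + 11 = 119.
Iteration 7: 11 > 7 holds -> k = 11 - 2 = 9, total = 119 + 9 = 128.
Iteration 8: 9 > 7 holds -> k = 9 - 2 = 7, total = 128 + 7 = 135.
Iteration 9: 7 > 7 fails; recursion stops.
k values: 23, 21, 19, 17, 15, 13, 11, 9, 7; the maximum is 23.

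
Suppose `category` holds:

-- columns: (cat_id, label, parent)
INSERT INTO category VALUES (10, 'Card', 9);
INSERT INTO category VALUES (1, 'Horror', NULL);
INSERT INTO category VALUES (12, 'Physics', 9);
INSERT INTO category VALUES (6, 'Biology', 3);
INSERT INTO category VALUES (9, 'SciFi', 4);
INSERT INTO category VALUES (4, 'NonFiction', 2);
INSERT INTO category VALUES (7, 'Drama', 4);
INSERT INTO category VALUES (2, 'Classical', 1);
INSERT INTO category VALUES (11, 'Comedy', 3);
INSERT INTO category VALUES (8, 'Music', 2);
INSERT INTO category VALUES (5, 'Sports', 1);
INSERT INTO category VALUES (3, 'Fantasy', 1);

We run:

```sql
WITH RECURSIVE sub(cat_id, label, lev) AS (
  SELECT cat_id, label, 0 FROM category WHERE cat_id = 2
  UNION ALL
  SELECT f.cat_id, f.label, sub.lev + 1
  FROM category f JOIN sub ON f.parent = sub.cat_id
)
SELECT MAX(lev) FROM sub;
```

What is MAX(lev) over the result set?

Base: cat_id=2 (Classical) at lev 0.
Iteration 1: rows with parent in {2} -> NonFiction (id 4, lev 1), Music (id 8, lev 1).
Iteration 2: rows with parent in {4,8} -> Drama (id 7, lev 2), SciFi (id 9, lev 2).
Iteration 3: rows with parent in {7,9} -> Card (id 10, lev 3), Physics (id 12, lev 3).
Iteration 4: no rows with parent in {10,12}; recursion stops.
lev values: 0, 1, 1, 2, 2, 3, 3; the maximum is 3.

3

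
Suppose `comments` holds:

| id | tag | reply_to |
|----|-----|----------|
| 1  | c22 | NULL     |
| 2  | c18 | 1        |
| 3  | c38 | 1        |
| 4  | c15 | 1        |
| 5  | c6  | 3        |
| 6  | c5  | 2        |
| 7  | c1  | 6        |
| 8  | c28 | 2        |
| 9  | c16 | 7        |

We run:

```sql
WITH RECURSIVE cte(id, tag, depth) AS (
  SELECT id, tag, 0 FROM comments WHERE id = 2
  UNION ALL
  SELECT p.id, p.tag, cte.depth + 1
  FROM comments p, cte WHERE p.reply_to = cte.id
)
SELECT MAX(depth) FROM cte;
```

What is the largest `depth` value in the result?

3

Base: id=2 (c18) at depth 0.
Iteration 1: rows with reply_to in {2} -> c5 (id 6, depth 1), c28 (id 8, depth 1).
Iteration 2: rows with reply_to in {6,8} -> c1 (id 7, depth 2).
Iteration 3: rows with reply_to in {7} -> c16 (id 9, depth 3).
Iteration 4: no rows with reply_to in {9}; recursion stops.
depth values: 0, 1, 1, 2, 3; the maximum is 3.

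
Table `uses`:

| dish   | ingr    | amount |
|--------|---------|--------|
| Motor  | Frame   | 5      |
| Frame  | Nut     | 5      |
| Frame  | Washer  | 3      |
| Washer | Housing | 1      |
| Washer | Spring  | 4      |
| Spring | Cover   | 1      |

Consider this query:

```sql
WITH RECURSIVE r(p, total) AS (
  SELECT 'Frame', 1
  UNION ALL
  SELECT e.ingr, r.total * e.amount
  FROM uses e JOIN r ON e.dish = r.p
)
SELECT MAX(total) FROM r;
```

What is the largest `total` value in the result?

Base: (Frame, total=1).
Iteration 1: components of {Frame} -> Nut = 1*5 = 5, Washer = 1*3 = 3.
Iteration 2: components of {Nut,Washer} -> Housing = 3*1 = 3, Spring = 3*4 = 12.
Iteration 3: components of {Housing,Spring} -> Cover = 12*1 = 12.
Iteration 4: no further components; recursion stops.
total values: 1, 5, 3, 3, 12, 12; the maximum is 12.

12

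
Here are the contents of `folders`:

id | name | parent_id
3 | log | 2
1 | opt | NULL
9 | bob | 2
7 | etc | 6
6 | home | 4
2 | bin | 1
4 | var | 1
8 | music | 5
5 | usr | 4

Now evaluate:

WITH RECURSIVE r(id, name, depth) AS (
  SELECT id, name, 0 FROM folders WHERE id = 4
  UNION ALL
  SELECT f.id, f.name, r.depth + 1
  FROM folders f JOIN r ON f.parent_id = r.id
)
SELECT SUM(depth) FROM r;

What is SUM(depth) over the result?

6

Base: id=4 (var) at depth 0.
Iteration 1: rows with parent_id in {4} -> usr (id 5, depth 1), home (id 6, depth 1).
Iteration 2: rows with parent_id in {5,6} -> etc (id 7, depth 2), music (id 8, depth 2).
Iteration 3: no rows with parent_id in {7,8}; recursion stops.
SUM(depth) = 0 + 1 + 1 + 2 + 2 = 6.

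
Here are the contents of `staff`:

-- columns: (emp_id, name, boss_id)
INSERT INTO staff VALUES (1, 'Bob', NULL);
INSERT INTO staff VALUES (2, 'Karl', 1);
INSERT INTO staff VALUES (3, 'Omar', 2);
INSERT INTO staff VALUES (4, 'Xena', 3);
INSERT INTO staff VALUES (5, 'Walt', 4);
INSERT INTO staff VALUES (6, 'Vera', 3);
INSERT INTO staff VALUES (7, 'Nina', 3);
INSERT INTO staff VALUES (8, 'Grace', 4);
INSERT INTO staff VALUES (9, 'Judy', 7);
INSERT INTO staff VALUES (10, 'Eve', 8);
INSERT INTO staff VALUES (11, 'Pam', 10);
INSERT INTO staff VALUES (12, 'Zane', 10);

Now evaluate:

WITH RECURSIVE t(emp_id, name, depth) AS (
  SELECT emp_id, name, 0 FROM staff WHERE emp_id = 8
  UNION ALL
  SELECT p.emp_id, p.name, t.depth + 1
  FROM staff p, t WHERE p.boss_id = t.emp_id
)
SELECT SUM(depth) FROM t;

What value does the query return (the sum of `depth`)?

5

Base: emp_id=8 (Grace) at depth 0.
Iteration 1: rows with boss_id in {8} -> Eve (id 10, depth 1).
Iteration 2: rows with boss_id in {10} -> Pam (id 11, depth 2), Zane (id 12, depth 2).
Iteration 3: no rows with boss_id in {11,12}; recursion stops.
SUM(depth) = 0 + 1 + 2 + 2 = 5.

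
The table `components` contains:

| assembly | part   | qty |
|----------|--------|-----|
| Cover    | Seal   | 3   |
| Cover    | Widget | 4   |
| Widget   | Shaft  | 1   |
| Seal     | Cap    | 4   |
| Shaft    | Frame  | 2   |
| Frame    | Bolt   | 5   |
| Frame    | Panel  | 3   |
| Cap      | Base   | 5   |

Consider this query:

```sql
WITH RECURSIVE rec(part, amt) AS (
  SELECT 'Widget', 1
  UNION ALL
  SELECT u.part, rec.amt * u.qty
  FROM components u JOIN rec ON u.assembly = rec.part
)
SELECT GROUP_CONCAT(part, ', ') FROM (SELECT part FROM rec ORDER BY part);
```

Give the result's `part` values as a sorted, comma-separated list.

Bolt, Frame, Panel, Shaft, Widget

Base: (Widget, amt=1).
Iteration 1: components of {Widget} -> Shaft = 1*1 = 1.
Iteration 2: components of {Shaft} -> Frame = 1*2 = 2.
Iteration 3: components of {Frame} -> Bolt = 2*5 = 10, Panel = 2*3 = 6.
Iteration 4: no further components; recursion stops.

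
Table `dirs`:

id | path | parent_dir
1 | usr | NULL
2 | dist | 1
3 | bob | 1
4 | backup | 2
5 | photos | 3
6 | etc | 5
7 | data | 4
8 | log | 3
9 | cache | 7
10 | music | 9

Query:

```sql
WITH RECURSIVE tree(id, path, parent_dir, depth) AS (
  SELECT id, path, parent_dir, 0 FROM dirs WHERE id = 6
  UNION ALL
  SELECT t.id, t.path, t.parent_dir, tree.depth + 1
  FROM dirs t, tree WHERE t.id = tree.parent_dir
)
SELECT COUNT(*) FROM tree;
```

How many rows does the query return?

Base: id=6 (etc), parent_dir=5, depth 0.
Iteration 1: join on id=5 -> photos (id 5, parent_dir=3, depth 1).
Iteration 2: join on id=3 -> bob (id 3, parent_dir=1, depth 2).
Iteration 3: join on id=1 -> usr (id 1, parent_dir=NULL, depth 3).
Iteration 4: parent_dir is NULL; no match; recursion stops.
Total rows emitted: 4.

4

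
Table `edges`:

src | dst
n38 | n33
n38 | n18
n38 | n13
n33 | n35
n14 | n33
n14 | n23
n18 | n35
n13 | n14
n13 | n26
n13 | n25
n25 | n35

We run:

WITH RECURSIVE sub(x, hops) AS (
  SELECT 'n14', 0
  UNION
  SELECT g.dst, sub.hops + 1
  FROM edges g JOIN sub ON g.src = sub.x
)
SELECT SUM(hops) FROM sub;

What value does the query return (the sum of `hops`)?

4

Base: (n14, hops=0).
Iteration 1: edges from {n14} -> (n23, hops=1), (n33, hops=1).
Iteration 2: edges from {n23,n33} -> (n35, hops=2).
Iteration 3: no outgoing edges from {n35}; recursion stops.
SUM(hops) = 0 + 1 + 1 + 2 = 4.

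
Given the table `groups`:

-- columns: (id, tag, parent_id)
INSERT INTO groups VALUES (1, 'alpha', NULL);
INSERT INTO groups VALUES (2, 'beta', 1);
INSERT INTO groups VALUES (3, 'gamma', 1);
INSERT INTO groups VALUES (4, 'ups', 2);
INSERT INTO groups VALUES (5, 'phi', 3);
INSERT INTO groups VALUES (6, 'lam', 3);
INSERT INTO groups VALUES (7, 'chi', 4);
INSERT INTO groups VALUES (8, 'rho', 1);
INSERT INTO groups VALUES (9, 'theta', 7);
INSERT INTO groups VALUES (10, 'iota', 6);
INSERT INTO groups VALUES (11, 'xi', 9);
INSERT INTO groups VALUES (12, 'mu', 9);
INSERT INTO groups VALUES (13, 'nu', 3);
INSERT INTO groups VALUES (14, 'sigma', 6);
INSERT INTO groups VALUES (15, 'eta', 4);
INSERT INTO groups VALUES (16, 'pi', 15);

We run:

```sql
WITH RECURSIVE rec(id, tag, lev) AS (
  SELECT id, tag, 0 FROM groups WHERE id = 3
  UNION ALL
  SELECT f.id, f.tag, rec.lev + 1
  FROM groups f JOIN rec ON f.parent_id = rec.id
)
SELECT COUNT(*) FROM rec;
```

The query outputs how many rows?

6

Base: id=3 (gamma) at lev 0.
Iteration 1: rows with parent_id in {3} -> phi (id 5, lev 1), lam (id 6, lev 1), nu (id 13, lev 1).
Iteration 2: rows with parent_id in {5,6,13} -> iota (id 10, lev 2), sigma (id 14, lev 2).
Iteration 3: no rows with parent_id in {10,14}; recursion stops.
Total rows emitted: 6.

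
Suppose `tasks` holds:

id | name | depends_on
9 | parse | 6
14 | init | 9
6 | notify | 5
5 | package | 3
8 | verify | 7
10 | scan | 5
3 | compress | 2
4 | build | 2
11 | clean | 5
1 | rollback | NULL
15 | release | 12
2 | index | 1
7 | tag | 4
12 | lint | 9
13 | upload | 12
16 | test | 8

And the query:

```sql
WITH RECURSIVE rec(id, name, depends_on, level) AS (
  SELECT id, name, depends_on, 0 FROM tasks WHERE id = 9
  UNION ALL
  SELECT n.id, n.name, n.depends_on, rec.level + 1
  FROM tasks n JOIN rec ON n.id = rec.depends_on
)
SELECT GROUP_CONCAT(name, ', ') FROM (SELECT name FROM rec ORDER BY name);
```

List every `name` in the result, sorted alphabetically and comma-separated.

Base: id=9 (parse), depends_on=6, level 0.
Iteration 1: join on id=6 -> notify (id 6, depends_on=5, level 1).
Iteration 2: join on id=5 -> package (id 5, depends_on=3, level 2).
Iteration 3: join on id=3 -> compress (id 3, depends_on=2, level 3).
Iteration 4: join on id=2 -> index (id 2, depends_on=1, level 4).
Iteration 5: join on id=1 -> rollback (id 1, depends_on=NULL, level 5).
Iteration 6: depends_on is NULL; no match; recursion stops.

compress, index, notify, package, parse, rollback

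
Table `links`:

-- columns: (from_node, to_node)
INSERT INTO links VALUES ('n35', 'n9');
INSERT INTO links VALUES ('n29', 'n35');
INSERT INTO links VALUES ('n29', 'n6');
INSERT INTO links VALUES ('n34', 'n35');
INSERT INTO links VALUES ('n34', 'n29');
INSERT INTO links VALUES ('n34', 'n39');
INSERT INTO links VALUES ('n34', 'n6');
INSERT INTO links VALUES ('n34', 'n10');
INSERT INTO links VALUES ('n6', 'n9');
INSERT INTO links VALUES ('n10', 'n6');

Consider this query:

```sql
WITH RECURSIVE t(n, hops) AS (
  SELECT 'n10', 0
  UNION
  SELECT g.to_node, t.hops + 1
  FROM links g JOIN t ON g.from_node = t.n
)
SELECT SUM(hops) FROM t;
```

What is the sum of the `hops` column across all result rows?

Base: (n10, hops=0).
Iteration 1: edges from {n10} -> (n6, hops=1).
Iteration 2: edges from {n6} -> (n9, hops=2).
Iteration 3: no outgoing edges from {n9}; recursion stops.
SUM(hops) = 0 + 1 + 2 = 3.

3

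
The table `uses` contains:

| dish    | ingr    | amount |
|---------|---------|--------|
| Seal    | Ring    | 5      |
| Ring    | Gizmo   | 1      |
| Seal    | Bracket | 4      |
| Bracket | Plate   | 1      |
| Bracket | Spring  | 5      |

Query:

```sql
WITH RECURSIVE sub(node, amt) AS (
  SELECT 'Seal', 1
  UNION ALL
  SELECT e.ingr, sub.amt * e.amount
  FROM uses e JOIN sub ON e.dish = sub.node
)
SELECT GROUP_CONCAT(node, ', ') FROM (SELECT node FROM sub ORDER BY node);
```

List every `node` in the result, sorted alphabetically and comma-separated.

Bracket, Gizmo, Plate, Ring, Seal, Spring

Base: (Seal, amt=1).
Iteration 1: components of {Seal} -> Bracket = 1*4 = 4, Ring = 1*5 = 5.
Iteration 2: components of {Bracket,Ring} -> Gizmo = 5*1 = 5, Plate = 4*1 = 4, Spring = 4*5 = 20.
Iteration 3: no further components; recursion stops.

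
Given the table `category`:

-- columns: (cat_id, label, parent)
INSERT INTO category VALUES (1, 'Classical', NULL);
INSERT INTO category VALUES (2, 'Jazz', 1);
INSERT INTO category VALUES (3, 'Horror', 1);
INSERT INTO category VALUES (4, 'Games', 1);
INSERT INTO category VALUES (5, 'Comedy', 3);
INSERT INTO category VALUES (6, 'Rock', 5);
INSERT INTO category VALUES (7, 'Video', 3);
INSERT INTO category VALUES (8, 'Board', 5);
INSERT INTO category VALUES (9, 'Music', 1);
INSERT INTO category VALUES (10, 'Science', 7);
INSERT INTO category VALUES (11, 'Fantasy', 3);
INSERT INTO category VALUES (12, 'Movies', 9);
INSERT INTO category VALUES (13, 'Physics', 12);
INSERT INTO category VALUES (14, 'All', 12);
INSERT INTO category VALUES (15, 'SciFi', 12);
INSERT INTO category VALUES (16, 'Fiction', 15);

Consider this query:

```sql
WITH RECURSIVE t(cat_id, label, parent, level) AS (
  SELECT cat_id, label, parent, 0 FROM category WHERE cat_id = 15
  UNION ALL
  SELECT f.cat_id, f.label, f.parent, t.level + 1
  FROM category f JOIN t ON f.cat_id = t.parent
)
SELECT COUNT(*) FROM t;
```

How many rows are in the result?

4

Base: cat_id=15 (SciFi), parent=12, level 0.
Iteration 1: join on cat_id=12 -> Movies (id 12, parent=9, level 1).
Iteration 2: join on cat_id=9 -> Music (id 9, parent=1, level 2).
Iteration 3: join on cat_id=1 -> Classical (id 1, parent=NULL, level 3).
Iteration 4: parent is NULL; no match; recursion stops.
Total rows emitted: 4.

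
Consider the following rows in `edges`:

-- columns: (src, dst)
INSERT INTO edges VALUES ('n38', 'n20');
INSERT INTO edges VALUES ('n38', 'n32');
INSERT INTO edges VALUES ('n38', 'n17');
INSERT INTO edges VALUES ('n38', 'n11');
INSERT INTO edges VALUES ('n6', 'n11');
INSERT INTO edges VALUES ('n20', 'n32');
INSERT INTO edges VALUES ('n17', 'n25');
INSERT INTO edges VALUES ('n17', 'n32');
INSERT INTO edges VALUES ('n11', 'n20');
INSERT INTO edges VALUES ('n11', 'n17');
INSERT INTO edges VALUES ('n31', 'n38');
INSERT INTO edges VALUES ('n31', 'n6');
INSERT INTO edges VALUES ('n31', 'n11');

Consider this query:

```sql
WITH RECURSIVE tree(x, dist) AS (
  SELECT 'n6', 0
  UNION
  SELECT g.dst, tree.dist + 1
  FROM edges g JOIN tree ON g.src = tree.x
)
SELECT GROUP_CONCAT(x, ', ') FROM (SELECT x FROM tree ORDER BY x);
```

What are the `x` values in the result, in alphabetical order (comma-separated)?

n11, n17, n20, n25, n32, n6

Base: (n6, dist=0).
Iteration 1: edges from {n6} -> (n11, dist=1).
Iteration 2: edges from {n11} -> (n17, dist=2), (n20, dist=2).
Iteration 3: edges from {n17,n20} -> (n25, dist=3), (n32, dist=3). [UNION drops 1 duplicate row(s)]
Iteration 4: no outgoing edges from {n25,n32}; recursion stops.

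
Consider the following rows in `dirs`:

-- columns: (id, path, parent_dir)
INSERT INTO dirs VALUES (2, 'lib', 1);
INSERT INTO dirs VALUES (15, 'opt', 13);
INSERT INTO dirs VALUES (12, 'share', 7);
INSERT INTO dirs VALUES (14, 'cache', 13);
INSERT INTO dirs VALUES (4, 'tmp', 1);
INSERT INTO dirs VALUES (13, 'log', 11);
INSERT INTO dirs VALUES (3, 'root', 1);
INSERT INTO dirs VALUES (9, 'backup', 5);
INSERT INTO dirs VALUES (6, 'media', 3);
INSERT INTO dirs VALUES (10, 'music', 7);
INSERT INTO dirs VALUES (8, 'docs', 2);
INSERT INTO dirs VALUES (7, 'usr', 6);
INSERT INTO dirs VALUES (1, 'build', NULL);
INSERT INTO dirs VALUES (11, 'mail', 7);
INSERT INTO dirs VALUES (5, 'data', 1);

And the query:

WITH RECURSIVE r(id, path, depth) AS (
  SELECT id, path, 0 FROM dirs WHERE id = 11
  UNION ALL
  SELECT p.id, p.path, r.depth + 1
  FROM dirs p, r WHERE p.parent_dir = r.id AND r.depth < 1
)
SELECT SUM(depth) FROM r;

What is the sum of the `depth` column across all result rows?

Base: id=11 (mail) at depth 0.
Iteration 1: rows with parent_dir in {11} -> log (id 13, depth 1).
Iteration 2: depth < 1 fails for all current rows; recursion stops.
SUM(depth) = 0 + 1 = 1.

1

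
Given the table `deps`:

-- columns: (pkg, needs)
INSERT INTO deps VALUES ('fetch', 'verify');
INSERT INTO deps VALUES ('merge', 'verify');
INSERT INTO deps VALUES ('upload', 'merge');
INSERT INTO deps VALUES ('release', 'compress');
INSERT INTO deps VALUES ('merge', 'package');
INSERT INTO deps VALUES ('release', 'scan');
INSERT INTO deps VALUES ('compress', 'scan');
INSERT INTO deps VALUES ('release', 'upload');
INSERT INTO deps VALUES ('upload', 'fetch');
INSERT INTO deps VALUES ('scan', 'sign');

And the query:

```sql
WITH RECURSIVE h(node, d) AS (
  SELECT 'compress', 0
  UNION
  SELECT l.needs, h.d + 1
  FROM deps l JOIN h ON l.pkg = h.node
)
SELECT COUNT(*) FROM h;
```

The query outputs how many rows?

3

Base: (compress, d=0).
Iteration 1: edges from {compress} -> (scan, d=1).
Iteration 2: edges from {scan} -> (sign, d=2).
Iteration 3: no outgoing edges from {sign}; recursion stops.
Total rows emitted: 3.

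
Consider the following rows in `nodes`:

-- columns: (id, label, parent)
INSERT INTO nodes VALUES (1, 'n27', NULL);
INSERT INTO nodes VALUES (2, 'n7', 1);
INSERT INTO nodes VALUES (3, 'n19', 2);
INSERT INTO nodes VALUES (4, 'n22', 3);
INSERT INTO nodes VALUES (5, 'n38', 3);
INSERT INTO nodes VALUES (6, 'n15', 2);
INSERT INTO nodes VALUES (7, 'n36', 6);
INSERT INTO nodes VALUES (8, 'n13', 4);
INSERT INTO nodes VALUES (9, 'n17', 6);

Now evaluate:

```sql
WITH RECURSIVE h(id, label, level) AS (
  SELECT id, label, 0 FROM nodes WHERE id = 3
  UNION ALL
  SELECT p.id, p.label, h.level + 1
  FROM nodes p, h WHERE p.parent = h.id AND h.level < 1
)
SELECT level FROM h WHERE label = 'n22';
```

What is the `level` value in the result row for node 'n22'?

1

Base: id=3 (n19) at level 0.
Iteration 1: rows with parent in {3} -> n22 (id 4, level 1), n38 (id 5, level 1).
Iteration 2: level < 1 fails for all current rows; recursion stops.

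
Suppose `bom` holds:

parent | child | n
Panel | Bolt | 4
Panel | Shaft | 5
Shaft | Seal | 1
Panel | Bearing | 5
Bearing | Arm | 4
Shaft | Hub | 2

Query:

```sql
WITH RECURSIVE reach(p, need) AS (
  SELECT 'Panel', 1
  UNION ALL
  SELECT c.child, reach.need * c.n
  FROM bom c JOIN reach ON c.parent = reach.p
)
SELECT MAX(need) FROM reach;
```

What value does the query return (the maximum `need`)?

20

Base: (Panel, need=1).
Iteration 1: components of {Panel} -> Bearing = 1*5 = 5, Bolt = 1*4 = 4, Shaft = 1*5 = 5.
Iteration 2: components of {Bearing,Bolt,Shaft} -> Arm = 5*4 = 20, Hub = 5*2 = 10, Seal = 5*1 = 5.
Iteration 3: no further components; recursion stops.
need values: 1, 4, 5, 5, 5, 10, 20; the maximum is 20.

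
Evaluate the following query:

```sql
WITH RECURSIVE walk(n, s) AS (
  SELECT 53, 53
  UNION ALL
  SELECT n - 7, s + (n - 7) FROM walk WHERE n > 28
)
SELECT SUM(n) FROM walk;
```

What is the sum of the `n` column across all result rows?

195

Base: n=53, s=53.
Iteration 1: 53 > 28 holds -> n = 53 - 7 = 46, s = 53 + 46 = 99.
Iteration 2: 46 > 28 holds -> n = 46 - 7 = 39, s = 99 + 39 = 138.
Iteration 3: 39 > 28 holds -> n = 39 - 7 = 32, s = 138 + 32 = 170.
Iteration 4: 32 > 28 holds -> n = 32 - 7 = 25, s = 170 + 25 = 195.
Iteration 5: 25 > 28 fails; recursion stops.
SUM(n) = 53 + 46 + 39 + 32 + 25 = 195.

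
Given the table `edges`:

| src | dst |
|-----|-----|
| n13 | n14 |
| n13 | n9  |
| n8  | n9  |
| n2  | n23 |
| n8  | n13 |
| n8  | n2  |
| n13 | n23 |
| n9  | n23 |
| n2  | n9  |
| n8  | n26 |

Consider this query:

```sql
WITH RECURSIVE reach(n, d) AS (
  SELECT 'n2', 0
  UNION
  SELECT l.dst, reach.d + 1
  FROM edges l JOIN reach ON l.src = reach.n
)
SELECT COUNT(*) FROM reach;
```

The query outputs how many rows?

Base: (n2, d=0).
Iteration 1: edges from {n2} -> (n23, d=1), (n9, d=1).
Iteration 2: edges from {n23,n9} -> (n23, d=2).
Iteration 3: no outgoing edges from {n23}; recursion stops.
Total rows emitted: 4.

4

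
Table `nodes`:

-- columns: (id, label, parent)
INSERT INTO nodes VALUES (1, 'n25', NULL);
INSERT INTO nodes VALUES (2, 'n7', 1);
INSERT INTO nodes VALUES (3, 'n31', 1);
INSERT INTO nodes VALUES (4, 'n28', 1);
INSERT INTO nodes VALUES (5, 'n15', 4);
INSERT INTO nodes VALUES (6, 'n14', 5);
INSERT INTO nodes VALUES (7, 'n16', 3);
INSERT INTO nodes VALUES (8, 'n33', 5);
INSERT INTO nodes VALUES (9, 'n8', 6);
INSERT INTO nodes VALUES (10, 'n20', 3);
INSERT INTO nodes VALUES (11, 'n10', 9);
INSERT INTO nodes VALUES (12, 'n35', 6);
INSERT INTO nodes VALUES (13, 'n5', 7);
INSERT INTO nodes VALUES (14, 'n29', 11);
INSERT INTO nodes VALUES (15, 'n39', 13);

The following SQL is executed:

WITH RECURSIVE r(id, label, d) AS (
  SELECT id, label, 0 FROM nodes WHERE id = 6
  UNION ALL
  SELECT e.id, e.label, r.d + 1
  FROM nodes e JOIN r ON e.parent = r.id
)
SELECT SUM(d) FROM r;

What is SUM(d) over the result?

Base: id=6 (n14) at d 0.
Iteration 1: rows with parent in {6} -> n8 (id 9, d 1), n35 (id 12, d 1).
Iteration 2: rows with parent in {9,12} -> n10 (id 11, d 2).
Iteration 3: rows with parent in {11} -> n29 (id 14, d 3).
Iteration 4: no rows with parent in {14}; recursion stops.
SUM(d) = 0 + 1 + 1 + 2 + 3 = 7.

7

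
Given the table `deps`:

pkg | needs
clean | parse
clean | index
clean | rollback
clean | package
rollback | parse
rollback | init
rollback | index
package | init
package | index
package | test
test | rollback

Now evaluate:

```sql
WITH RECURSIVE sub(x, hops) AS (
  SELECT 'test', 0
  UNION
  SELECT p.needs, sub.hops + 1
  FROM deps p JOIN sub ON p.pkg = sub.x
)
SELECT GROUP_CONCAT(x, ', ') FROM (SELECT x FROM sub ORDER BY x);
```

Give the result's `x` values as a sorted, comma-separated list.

index, init, parse, rollback, test

Base: (test, hops=0).
Iteration 1: edges from {test} -> (rollback, hops=1).
Iteration 2: edges from {rollback} -> (index, hops=2), (init, hops=2), (parse, hops=2).
Iteration 3: no outgoing edges from {index,init,parse}; recursion stops.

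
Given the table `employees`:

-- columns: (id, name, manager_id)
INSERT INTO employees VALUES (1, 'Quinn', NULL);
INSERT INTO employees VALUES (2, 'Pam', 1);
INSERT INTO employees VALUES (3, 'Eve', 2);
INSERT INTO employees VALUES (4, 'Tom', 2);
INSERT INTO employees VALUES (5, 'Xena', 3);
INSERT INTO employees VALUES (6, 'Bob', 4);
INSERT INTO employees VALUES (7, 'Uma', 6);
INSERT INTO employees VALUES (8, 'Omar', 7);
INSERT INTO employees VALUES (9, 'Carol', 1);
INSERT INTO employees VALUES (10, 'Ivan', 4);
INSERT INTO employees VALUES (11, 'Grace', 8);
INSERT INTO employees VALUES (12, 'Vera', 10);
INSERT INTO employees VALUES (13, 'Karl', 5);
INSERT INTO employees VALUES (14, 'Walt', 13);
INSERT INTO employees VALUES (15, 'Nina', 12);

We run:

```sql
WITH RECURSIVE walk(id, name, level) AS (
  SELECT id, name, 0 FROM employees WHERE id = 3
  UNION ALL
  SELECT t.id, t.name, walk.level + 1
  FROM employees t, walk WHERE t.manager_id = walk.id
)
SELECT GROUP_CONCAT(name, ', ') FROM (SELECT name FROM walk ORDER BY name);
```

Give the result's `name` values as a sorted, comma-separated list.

Base: id=3 (Eve) at level 0.
Iteration 1: rows with manager_id in {3} -> Xena (id 5, level 1).
Iteration 2: rows with manager_id in {5} -> Karl (id 13, level 2).
Iteration 3: rows with manager_id in {13} -> Walt (id 14, level 3).
Iteration 4: no rows with manager_id in {14}; recursion stops.

Eve, Karl, Walt, Xena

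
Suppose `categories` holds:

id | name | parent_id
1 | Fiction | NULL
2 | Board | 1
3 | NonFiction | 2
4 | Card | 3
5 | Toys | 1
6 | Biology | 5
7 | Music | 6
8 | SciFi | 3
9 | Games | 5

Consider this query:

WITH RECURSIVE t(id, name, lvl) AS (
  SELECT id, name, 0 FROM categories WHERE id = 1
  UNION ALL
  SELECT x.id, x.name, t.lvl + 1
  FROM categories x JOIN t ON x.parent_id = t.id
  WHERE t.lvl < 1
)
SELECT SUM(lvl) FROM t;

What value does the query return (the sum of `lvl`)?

Base: id=1 (Fiction) at lvl 0.
Iteration 1: rows with parent_id in {1} -> Board (id 2, lvl 1), Toys (id 5, lvl 1).
Iteration 2: lvl < 1 fails for all current rows; recursion stops.
SUM(lvl) = 0 + 1 + 1 = 2.

2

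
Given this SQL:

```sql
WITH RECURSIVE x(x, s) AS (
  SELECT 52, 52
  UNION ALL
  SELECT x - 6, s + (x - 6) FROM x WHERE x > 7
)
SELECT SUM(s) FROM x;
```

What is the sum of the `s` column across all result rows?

1620

Base: x=52, s=52.
Iteration 1: 52 > 7 holds -> x = 52 - 6 = 46, s = 52 + 46 = 98.
Iteration 2: 46 > 7 holds -> x = 46 - 6 = 40, s = 98 + 40 = 138.
Iteration 3: 40 > 7 holds -> x = 40 - 6 = 34, s = 138 + 34 = 172.
Iteration 4: 34 > 7 holds -> x = 34 - 6 = 28, s = 172 + 28 = 200.
Iteration 5: 28 > 7 holds -> x = 28 - 6 = 22, s = 200 + 22 = 222.
Iteration 6: 22 > 7 holds -> x = 22 - 6 = 16, s = 222 + 16 = 238.
Iteration 7: 16 > 7 holds -> x = 16 - 6 = 10, s = 238 + 10 = 248.
Iteration 8: 10 > 7 holds -> x = 10 - 6 = 4, s = 248 + 4 = 252.
Iteration 9: 4 > 7 fails; recursion stops.
SUM(s) = 52 + 98 + 138 + 172 + 200 + 222 + 238 + 248 + 252 = 1620.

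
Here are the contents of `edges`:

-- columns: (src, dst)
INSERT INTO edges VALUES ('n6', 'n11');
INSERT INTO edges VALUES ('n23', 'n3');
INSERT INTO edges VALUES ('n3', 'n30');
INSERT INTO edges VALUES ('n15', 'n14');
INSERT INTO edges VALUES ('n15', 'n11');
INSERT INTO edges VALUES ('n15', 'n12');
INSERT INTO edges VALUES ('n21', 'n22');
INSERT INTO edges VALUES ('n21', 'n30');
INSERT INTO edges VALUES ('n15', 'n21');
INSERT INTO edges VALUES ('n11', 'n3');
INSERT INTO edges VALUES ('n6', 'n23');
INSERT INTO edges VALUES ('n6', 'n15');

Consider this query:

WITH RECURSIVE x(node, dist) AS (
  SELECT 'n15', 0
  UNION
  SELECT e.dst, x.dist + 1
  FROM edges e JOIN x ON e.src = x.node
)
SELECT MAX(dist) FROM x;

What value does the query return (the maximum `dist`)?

3

Base: (n15, dist=0).
Iteration 1: edges from {n15} -> (n11, dist=1), (n12, dist=1), (n14, dist=1), (n21, dist=1).
Iteration 2: edges from {n11,n12,n14,n21} -> (n22, dist=2), (n3, dist=2), (n30, dist=2).
Iteration 3: edges from {n22,n3,n30} -> (n30, dist=3).
Iteration 4: no outgoing edges from {n30}; recursion stops.
dist values: 0, 1, 1, 1, 1, 2, 2, 2, 3; the maximum is 3.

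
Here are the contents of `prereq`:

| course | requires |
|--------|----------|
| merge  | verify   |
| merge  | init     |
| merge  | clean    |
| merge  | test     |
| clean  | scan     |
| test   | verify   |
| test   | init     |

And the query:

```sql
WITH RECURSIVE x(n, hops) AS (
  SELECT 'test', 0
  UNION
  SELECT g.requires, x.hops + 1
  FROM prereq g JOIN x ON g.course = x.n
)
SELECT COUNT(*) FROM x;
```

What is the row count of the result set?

3

Base: (test, hops=0).
Iteration 1: edges from {test} -> (init, hops=1), (verify, hops=1).
Iteration 2: no outgoing edges from {init,verify}; recursion stops.
Total rows emitted: 3.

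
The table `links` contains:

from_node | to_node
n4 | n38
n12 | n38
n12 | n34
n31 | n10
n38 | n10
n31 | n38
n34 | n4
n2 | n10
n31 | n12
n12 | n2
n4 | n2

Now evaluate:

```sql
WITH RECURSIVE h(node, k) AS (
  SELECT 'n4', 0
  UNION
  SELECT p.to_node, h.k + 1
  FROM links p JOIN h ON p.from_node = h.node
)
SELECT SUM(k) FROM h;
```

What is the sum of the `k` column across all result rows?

Base: (n4, k=0).
Iteration 1: edges from {n4} -> (n2, k=1), (n38, k=1).
Iteration 2: edges from {n2,n38} -> (n10, k=2). [UNION drops 1 duplicate row(s)]
Iteration 3: no outgoing edges from {n10}; recursion stops.
SUM(k) = 0 + 1 + 1 + 2 = 4.

4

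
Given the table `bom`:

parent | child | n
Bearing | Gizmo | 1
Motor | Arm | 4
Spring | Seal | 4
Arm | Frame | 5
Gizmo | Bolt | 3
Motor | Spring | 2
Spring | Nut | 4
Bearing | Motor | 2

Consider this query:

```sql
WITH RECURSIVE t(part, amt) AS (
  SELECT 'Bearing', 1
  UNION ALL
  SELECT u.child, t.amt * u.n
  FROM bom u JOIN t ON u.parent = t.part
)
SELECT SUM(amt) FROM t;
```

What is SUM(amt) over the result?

91

Base: (Bearing, amt=1).
Iteration 1: components of {Bearing} -> Gizmo = 1*1 = 1, Motor = 1*2 = 2.
Iteration 2: components of {Gizmo,Motor} -> Arm = 2*4 = 8, Bolt = 1*3 = 3, Spring = 2*2 = 4.
Iteration 3: components of {Arm,Bolt,Spring} -> Frame = 8*5 = 40, Nut = 4*4 = 16, Seal = 4*4 = 16.
Iteration 4: no further components; recursion stops.
SUM(amt) = 1 + 2 + 1 + 8 + 4 + 3 + 40 + 16 + 16 = 91.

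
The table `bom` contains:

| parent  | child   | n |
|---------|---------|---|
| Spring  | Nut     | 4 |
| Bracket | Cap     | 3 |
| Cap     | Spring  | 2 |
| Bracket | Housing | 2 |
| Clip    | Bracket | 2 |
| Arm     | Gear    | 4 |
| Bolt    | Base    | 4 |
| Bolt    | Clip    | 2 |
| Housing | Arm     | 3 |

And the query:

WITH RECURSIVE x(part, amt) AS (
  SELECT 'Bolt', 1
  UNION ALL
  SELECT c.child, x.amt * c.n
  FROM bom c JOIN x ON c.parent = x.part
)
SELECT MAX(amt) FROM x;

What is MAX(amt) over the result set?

Base: (Bolt, amt=1).
Iteration 1: components of {Bolt} -> Base = 1*4 = 4, Clip = 1*2 = 2.
Iteration 2: components of {Base,Clip} -> Bracket = 2*2 = 4.
Iteration 3: components of {Bracket} -> Cap = 4*3 = 12, Housing = 4*2 = 8.
Iteration 4: components of {Cap,Housing} -> Arm = 8*3 = 24, Spring = 12*2 = 24.
Iteration 5: components of {Arm,Spring} -> Gear = 24*4 = 96, Nut = 24*4 = 96.
Iteration 6: no further components; recursion stops.
amt values: 1, 2, 4, 4, 8, 12, 24, 24, 96, 96; the maximum is 96.

96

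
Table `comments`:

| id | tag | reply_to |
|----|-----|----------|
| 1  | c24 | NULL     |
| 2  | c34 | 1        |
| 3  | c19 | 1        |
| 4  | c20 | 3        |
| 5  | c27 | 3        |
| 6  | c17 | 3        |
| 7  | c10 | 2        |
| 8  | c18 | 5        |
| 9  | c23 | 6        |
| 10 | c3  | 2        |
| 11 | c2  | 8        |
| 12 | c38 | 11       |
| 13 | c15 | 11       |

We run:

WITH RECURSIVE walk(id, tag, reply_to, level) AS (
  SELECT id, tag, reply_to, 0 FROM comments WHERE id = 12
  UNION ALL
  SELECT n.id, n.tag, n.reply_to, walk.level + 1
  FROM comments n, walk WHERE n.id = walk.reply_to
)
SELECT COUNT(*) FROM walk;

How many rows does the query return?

Base: id=12 (c38), reply_to=11, level 0.
Iteration 1: join on id=11 -> c2 (id 11, reply_to=8, level 1).
Iteration 2: join on id=8 -> c18 (id 8, reply_to=5, level 2).
Iteration 3: join on id=5 -> c27 (id 5, reply_to=3, level 3).
Iteration 4: join on id=3 -> c19 (id 3, reply_to=1, level 4).
Iteration 5: join on id=1 -> c24 (id 1, reply_to=NULL, level 5).
Iteration 6: reply_to is NULL; no match; recursion stops.
Total rows emitted: 6.

6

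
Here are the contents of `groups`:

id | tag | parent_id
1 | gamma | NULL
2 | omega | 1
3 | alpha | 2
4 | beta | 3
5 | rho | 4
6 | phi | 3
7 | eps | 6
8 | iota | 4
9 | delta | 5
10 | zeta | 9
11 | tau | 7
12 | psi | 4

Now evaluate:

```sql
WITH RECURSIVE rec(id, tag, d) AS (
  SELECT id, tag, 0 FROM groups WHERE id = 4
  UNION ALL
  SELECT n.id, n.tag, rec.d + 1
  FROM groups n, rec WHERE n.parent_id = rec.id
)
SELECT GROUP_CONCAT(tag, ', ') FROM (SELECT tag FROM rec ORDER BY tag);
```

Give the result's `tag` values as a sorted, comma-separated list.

Base: id=4 (beta) at d 0.
Iteration 1: rows with parent_id in {4} -> rho (id 5, d 1), iota (id 8, d 1), psi (id 12, d 1).
Iteration 2: rows with parent_id in {5,8,12} -> delta (id 9, d 2).
Iteration 3: rows with parent_id in {9} -> zeta (id 10, d 3).
Iteration 4: no rows with parent_id in {10}; recursion stops.

beta, delta, iota, psi, rho, zeta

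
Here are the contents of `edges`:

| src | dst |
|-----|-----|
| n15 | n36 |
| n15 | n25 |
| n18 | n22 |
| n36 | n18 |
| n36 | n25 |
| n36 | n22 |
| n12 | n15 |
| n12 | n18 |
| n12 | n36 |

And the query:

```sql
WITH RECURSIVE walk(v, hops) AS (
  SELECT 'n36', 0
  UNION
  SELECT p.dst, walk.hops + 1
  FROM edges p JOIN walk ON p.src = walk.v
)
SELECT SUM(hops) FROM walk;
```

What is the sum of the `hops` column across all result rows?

5

Base: (n36, hops=0).
Iteration 1: edges from {n36} -> (n18, hops=1), (n22, hops=1), (n25, hops=1).
Iteration 2: edges from {n18,n22,n25} -> (n22, hops=2).
Iteration 3: no outgoing edges from {n22}; recursion stops.
SUM(hops) = 0 + 1 + 1 + 1 + 2 = 5.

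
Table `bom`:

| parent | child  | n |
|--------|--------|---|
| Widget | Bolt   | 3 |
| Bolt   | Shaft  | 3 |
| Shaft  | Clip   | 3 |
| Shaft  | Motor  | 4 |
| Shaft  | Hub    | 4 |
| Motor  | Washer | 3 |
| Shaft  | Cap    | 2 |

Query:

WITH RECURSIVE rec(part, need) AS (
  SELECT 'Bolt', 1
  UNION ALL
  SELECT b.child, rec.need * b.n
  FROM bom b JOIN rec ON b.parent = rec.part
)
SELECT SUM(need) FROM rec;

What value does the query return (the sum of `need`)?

79

Base: (Bolt, need=1).
Iteration 1: components of {Bolt} -> Shaft = 1*3 = 3.
Iteration 2: components of {Shaft} -> Cap = 3*2 = 6, Clip = 3*3 = 9, Hub = 3*4 = 12, Motor = 3*4 = 12.
Iteration 3: components of {Cap,Clip,Hub,Motor} -> Washer = 12*3 = 36.
Iteration 4: no further components; recursion stops.
SUM(need) = 1 + 3 + 9 + 12 + 12 + 6 + 36 = 79.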